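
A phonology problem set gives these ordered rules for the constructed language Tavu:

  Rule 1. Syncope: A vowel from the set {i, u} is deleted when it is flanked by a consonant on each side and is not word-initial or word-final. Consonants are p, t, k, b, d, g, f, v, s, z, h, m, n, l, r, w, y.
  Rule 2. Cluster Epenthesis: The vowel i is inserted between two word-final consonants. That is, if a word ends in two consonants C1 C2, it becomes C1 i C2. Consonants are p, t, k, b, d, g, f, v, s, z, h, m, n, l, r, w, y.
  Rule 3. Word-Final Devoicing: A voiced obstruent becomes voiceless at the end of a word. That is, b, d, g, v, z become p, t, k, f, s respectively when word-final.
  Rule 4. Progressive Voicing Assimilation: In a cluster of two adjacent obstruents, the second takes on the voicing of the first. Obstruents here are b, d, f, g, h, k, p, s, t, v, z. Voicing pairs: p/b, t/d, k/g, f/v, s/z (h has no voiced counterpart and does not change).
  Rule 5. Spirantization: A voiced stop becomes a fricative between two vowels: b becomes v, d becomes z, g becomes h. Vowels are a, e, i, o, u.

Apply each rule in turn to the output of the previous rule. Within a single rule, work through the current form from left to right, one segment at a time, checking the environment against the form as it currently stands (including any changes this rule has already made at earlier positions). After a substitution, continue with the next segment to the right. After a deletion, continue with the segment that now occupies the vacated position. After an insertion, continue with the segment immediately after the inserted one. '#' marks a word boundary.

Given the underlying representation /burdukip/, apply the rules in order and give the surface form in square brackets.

Rule 1 Syncope: [burdukip] → [brdkp]
Rule 2 Cluster Epenthesis: [brdkp] → [brdkip]
Rule 3 Word-Final Devoicing: no change — [brdkip]
Rule 4 Progressive Voicing Assimilation: [brdkip] → [brdgip]
Rule 5 Spirantization: no change — [brdgip]

[brdgip]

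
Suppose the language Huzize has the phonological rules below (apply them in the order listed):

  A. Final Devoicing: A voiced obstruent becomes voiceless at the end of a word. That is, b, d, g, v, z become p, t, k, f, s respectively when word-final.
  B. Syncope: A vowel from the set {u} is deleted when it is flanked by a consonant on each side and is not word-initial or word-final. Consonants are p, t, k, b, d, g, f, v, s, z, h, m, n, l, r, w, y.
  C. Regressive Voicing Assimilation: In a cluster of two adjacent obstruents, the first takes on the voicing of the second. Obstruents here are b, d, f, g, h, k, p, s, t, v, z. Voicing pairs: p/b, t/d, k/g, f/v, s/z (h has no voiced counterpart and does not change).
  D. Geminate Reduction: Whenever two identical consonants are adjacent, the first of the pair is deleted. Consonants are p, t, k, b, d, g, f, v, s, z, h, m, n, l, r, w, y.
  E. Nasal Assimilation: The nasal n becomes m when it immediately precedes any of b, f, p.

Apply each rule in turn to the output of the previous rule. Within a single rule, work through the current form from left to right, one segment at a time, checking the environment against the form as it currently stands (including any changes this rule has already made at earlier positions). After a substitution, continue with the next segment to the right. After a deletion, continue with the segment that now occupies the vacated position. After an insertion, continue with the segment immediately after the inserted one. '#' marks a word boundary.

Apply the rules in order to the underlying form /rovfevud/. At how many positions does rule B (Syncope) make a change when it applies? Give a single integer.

A Final Devoicing: [rovfevud] → [rovfevut]
B Syncope: [rovfevut] → [rovfevt]
C Regressive Voicing Assimilation: [rovfevt] → [roffeft]
D Geminate Reduction: [roffeft] → [rofeft]
E Nasal Assimilation: no change — [rofeft]
Rule B changed 1 position(s).

1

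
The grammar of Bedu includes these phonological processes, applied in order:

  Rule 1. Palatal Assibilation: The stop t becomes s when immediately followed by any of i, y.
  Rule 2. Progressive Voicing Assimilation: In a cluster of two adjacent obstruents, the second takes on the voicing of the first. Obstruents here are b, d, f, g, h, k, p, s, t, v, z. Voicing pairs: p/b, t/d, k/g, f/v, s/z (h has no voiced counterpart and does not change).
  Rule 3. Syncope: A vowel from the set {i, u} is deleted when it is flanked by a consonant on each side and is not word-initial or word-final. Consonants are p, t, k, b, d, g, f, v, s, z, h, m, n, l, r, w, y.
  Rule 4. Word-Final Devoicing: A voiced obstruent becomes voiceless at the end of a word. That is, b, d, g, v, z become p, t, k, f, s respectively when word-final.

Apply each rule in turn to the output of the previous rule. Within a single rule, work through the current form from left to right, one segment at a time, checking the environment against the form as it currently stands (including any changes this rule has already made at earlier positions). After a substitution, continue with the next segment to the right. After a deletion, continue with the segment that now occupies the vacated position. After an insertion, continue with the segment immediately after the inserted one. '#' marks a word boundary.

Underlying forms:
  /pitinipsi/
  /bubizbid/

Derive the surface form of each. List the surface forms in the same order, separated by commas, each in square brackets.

[psnpsi], [bbzbt]

/pitinipsi/:
  Rule 1 Palatal Assibilation: [pitinipsi] → [pisinipsi]
  Rule 2 Progressive Voicing Assimilation: no change — [pisinipsi]
  Rule 3 Syncope: [pisinipsi] → [psnpsi]
  Rule 4 Word-Final Devoicing: no change — [psnpsi]
/bubizbid/:
  Rule 1 Palatal Assibilation: no change — [bubizbid]
  Rule 2 Progressive Voicing Assimilation: no change — [bubizbid]
  Rule 3 Syncope: [bubizbid] → [bbzbd]
  Rule 4 Word-Final Devoicing: [bbzbd] → [bbzbt]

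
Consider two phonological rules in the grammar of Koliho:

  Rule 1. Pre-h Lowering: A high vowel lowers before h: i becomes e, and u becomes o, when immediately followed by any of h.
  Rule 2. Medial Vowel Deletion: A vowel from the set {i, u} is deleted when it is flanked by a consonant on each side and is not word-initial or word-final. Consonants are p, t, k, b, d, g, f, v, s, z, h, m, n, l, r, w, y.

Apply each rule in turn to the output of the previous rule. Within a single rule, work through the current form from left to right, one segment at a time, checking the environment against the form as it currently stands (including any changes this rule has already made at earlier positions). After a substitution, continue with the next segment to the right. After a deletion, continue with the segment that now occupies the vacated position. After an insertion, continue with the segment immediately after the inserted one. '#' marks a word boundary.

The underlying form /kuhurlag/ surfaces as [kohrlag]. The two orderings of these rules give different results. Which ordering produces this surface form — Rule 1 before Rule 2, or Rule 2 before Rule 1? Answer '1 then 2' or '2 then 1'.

Order 1 then 2:
  1 Pre-h Lowering: [kuhurlag] → [kohurlag]
  2 Medial Vowel Deletion: [kohurlag] → [kohrlag]
  result: [kohrlag]
Order 2 then 1:
  2 Medial Vowel Deletion: [kuhurlag] → [khrlag]
  1 Pre-h Lowering: no change — [khrlag]
  result: [khrlag]

1 then 2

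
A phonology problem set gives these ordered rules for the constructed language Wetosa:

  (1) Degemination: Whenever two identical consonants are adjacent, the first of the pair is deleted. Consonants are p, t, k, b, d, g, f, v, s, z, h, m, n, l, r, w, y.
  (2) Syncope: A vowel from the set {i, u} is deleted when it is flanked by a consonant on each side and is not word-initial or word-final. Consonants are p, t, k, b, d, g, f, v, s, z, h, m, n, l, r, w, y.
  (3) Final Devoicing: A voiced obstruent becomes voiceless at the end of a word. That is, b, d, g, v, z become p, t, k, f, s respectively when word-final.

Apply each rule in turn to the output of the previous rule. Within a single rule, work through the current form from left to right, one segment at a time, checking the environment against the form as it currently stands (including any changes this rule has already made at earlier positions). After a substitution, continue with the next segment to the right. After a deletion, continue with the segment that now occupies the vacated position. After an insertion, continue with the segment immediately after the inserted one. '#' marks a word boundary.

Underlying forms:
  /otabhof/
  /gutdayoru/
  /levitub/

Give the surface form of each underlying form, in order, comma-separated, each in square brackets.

[otabhof], [gtdayoru], [levtp]

/otabhof/:
  (1) Degemination: no change — [otabhof]
  (2) Syncope: no change — [otabhof]
  (3) Final Devoicing: no change — [otabhof]
/gutdayoru/:
  (1) Degemination: no change — [gutdayoru]
  (2) Syncope: [gutdayoru] → [gtdayoru]
  (3) Final Devoicing: no change — [gtdayoru]
/levitub/:
  (1) Degemination: no change — [levitub]
  (2) Syncope: [levitub] → [levtb]
  (3) Final Devoicing: [levtb] → [levtp]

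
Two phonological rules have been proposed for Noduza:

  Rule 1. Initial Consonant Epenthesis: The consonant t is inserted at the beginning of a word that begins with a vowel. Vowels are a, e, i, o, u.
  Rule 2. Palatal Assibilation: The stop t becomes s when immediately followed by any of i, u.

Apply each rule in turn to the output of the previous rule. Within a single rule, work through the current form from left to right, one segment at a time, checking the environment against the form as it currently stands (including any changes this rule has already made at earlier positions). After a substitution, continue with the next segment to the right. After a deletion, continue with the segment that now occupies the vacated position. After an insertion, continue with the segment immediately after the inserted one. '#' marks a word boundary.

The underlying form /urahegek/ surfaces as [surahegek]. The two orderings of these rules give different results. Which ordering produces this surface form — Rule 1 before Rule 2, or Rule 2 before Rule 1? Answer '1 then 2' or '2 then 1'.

1 then 2

Order 1 then 2:
  1 Initial Consonant Epenthesis: [urahegek] → [turahegek]
  2 Palatal Assibilation: [turahegek] → [surahegek]
  result: [surahegek]
Order 2 then 1:
  2 Palatal Assibilation: no change — [urahegek]
  1 Initial Consonant Epenthesis: [urahegek] → [turahegek]
  result: [turahegek]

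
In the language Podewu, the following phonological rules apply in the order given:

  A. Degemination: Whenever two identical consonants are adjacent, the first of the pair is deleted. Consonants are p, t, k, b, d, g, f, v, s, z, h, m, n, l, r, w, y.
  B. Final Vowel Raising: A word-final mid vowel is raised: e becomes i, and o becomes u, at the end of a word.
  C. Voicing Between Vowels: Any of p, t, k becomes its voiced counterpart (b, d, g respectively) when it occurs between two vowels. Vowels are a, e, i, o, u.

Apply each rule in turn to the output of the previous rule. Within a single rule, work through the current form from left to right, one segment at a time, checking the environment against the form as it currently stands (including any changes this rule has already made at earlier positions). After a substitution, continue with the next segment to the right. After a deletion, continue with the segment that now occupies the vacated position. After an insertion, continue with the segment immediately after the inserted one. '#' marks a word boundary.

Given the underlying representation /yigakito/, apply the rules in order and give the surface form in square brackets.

[yigagidu]

A Degemination: no change — [yigakito]
B Final Vowel Raising: [yigakito] → [yigakitu]
C Voicing Between Vowels: [yigakitu] → [yigagidu]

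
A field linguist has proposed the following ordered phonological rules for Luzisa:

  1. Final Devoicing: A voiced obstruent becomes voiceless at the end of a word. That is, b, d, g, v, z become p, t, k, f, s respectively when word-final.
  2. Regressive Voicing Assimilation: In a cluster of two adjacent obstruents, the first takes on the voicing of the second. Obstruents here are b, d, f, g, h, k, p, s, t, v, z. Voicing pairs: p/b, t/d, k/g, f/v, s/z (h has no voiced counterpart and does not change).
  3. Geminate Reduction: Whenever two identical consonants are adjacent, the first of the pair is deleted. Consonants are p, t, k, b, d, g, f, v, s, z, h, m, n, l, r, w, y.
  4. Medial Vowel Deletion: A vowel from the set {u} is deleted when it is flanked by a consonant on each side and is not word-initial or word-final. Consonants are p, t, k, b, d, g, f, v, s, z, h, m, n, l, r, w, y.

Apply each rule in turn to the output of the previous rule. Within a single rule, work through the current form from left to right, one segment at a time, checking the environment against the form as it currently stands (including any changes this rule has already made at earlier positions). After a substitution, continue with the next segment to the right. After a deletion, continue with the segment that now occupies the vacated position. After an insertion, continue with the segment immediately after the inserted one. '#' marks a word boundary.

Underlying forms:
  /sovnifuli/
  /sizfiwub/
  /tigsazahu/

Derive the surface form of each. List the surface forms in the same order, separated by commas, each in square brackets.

/sovnifuli/:
  1 Final Devoicing: no change — [sovnifuli]
  2 Regressive Voicing Assimilation: no change — [sovnifuli]
  3 Geminate Reduction: no change — [sovnifuli]
  4 Medial Vowel Deletion: [sovnifuli] → [sovnifli]
/sizfiwub/:
  1 Final Devoicing: [sizfiwub] → [sizfiwup]
  2 Regressive Voicing Assimilation: [sizfiwup] → [sisfiwup]
  3 Geminate Reduction: no change — [sisfiwup]
  4 Medial Vowel Deletion: [sisfiwup] → [sisfiwp]
/tigsazahu/:
  1 Final Devoicing: no change — [tigsazahu]
  2 Regressive Voicing Assimilation: [tigsazahu] → [tiksazahu]
  3 Geminate Reduction: no change — [tiksazahu]
  4 Medial Vowel Deletion: no change — [tiksazahu]

[sovnifli], [sisfiwp], [tiksazahu]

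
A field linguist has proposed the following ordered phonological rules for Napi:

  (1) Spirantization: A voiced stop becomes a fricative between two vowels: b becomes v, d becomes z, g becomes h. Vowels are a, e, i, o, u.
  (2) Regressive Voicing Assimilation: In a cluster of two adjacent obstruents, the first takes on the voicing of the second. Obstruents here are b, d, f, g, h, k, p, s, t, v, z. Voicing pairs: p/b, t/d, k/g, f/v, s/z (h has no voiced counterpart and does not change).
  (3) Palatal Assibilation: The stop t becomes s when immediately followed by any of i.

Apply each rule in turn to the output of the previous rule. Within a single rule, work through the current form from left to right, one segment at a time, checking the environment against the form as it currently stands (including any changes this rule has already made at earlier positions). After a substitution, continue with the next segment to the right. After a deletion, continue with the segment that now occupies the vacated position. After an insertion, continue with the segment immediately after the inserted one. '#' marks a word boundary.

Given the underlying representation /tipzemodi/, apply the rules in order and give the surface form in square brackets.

[sibzemozi]

(1) Spirantization: [tipzemodi] → [tipzemozi]
(2) Regressive Voicing Assimilation: [tipzemozi] → [tibzemozi]
(3) Palatal Assibilation: [tibzemozi] → [sibzemozi]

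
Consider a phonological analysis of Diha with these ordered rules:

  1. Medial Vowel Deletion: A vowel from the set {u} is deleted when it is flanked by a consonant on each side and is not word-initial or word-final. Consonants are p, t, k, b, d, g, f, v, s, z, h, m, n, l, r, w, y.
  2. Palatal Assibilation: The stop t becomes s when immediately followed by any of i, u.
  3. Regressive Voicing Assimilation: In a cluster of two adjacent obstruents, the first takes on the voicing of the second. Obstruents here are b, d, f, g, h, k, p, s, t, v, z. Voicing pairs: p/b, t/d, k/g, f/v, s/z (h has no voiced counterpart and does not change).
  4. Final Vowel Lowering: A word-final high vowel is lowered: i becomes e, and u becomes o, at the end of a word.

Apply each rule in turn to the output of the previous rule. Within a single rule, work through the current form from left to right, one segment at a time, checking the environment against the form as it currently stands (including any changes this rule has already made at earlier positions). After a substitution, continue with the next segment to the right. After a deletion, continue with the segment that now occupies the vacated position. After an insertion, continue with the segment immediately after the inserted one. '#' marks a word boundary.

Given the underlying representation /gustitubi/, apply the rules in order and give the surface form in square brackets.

1 Medial Vowel Deletion: [gustitubi] → [gstitbi]
2 Palatal Assibilation: [gstitbi] → [gssitbi]
3 Regressive Voicing Assimilation: [gssitbi] → [kssidbi]
4 Final Vowel Lowering: [kssidbi] → [kssidbe]

[kssidbe]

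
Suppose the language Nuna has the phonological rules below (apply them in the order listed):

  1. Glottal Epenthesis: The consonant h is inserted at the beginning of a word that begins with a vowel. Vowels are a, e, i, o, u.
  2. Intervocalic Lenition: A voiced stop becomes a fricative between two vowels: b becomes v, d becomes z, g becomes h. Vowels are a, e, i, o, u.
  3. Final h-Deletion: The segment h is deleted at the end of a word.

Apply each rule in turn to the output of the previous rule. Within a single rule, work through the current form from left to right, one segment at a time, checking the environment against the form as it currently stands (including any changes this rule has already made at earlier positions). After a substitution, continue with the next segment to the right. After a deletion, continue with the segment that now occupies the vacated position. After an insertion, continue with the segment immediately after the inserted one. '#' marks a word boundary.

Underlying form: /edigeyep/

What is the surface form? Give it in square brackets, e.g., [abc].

1 Glottal Epenthesis: [edigeyep] → [hedigeyep]
2 Intervocalic Lenition: [hedigeyep] → [heziheyep]
3 Final h-Deletion: no change — [heziheyep]

[heziheyep]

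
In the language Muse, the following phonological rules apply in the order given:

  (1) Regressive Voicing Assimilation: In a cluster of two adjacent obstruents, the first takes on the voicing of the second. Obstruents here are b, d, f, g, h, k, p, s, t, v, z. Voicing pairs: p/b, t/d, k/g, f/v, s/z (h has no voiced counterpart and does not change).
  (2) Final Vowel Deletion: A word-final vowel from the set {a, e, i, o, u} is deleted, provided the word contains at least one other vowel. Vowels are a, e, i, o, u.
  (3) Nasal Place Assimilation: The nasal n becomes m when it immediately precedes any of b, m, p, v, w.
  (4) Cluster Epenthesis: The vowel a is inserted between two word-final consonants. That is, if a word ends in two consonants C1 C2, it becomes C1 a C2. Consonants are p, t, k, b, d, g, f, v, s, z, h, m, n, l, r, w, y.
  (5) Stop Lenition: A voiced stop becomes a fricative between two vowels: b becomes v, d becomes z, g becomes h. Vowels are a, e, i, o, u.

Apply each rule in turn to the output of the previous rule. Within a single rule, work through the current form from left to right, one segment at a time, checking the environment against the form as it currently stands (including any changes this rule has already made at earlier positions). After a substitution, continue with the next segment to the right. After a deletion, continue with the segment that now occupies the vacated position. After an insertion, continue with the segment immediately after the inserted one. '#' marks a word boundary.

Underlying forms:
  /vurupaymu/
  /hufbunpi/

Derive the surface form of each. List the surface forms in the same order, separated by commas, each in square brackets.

/vurupaymu/:
  (1) Regressive Voicing Assimilation: no change — [vurupaymu]
  (2) Final Vowel Deletion: [vurupaymu] → [vurupaym]
  (3) Nasal Place Assimilation: no change — [vurupaym]
  (4) Cluster Epenthesis: [vurupaym] → [vurupayam]
  (5) Stop Lenition: no change — [vurupayam]
/hufbunpi/:
  (1) Regressive Voicing Assimilation: [hufbunpi] → [huvbunpi]
  (2) Final Vowel Deletion: [huvbunpi] → [huvbunp]
  (3) Nasal Place Assimilation: [huvbunp] → [huvbump]
  (4) Cluster Epenthesis: [huvbump] → [huvbumap]
  (5) Stop Lenition: no change — [huvbumap]

[vurupayam], [huvbumap]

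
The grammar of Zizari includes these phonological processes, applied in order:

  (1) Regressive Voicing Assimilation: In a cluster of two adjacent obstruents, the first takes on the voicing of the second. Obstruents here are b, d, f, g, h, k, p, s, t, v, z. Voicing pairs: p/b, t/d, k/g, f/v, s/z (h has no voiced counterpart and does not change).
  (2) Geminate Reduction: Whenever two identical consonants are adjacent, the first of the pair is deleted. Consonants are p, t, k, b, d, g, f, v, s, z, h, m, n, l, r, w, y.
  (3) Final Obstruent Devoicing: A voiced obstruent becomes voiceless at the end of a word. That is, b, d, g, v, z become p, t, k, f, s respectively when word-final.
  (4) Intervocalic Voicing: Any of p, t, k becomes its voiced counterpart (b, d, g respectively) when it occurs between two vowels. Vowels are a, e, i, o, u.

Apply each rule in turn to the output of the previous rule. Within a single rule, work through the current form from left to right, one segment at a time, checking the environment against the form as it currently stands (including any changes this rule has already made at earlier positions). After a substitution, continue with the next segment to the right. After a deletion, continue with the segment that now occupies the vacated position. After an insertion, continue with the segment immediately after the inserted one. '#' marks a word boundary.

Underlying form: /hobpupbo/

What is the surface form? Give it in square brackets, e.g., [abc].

[hobubo]

(1) Regressive Voicing Assimilation: [hobpupbo] → [hoppubbo]
(2) Geminate Reduction: [hoppubbo] → [hopubo]
(3) Final Obstruent Devoicing: no change — [hopubo]
(4) Intervocalic Voicing: [hopubo] → [hobubo]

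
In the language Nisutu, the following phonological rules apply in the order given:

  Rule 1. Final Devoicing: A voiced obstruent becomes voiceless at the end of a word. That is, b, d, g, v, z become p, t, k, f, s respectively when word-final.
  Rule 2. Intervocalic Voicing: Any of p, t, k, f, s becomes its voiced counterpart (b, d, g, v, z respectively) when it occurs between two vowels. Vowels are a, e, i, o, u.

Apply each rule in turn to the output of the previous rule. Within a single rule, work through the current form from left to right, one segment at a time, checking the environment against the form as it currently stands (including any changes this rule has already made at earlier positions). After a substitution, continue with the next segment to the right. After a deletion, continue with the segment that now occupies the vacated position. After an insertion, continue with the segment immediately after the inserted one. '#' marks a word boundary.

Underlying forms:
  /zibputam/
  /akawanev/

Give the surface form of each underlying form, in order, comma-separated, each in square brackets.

[zibpudam], [agawanef]

/zibputam/:
  Rule 1 Final Devoicing: no change — [zibputam]
  Rule 2 Intervocalic Voicing: [zibputam] → [zibpudam]
/akawanev/:
  Rule 1 Final Devoicing: [akawanev] → [akawanef]
  Rule 2 Intervocalic Voicing: [akawanef] → [agawanef]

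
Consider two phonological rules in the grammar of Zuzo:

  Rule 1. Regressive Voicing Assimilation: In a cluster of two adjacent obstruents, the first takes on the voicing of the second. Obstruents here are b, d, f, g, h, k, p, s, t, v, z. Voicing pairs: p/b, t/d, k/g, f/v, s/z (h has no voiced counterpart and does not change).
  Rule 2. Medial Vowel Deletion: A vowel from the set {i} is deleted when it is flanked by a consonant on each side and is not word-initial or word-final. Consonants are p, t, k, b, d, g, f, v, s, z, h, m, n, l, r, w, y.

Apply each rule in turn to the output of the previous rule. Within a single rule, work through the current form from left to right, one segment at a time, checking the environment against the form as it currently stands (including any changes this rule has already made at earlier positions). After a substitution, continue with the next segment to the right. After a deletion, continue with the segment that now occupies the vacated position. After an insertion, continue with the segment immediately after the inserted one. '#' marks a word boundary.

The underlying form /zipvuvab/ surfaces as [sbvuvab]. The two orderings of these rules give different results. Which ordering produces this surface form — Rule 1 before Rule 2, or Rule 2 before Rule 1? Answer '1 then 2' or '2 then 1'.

2 then 1

Order 1 then 2:
  1 Regressive Voicing Assimilation: [zipvuvab] → [zibvuvab]
  2 Medial Vowel Deletion: [zibvuvab] → [zbvuvab]
  result: [zbvuvab]
Order 2 then 1:
  2 Medial Vowel Deletion: [zipvuvab] → [zpvuvab]
  1 Regressive Voicing Assimilation: [zpvuvab] → [sbvuvab]
  result: [sbvuvab]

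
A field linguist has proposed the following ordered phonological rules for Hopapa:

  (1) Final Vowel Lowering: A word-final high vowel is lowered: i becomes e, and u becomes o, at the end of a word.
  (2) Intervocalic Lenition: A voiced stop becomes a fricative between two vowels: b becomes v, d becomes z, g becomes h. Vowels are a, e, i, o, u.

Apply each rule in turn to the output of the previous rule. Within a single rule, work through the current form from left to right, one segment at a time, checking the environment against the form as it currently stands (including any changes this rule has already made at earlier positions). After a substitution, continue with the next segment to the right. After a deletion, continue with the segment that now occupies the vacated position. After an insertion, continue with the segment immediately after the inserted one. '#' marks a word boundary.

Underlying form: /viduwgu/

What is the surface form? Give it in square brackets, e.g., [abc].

[vizuwgo]

(1) Final Vowel Lowering: [viduwgu] → [viduwgo]
(2) Intervocalic Lenition: [viduwgo] → [vizuwgo]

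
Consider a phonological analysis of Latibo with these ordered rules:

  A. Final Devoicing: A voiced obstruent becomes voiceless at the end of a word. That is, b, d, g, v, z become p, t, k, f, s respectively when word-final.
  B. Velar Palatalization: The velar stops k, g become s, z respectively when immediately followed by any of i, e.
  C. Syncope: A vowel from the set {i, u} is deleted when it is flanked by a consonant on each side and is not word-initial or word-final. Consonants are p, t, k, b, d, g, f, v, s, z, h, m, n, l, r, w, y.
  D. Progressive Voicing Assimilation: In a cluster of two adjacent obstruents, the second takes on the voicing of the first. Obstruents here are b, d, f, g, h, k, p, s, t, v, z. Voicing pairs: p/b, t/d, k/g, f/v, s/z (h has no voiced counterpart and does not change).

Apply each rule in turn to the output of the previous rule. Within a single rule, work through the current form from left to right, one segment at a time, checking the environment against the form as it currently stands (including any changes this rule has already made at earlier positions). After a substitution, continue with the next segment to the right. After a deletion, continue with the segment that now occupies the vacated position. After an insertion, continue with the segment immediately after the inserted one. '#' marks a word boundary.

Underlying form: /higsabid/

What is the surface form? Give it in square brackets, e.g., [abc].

[hksabd]

A Final Devoicing: [higsabid] → [higsabit]
B Velar Palatalization: no change — [higsabit]
C Syncope: [higsabit] → [hgsabt]
D Progressive Voicing Assimilation: [hgsabt] → [hksabd]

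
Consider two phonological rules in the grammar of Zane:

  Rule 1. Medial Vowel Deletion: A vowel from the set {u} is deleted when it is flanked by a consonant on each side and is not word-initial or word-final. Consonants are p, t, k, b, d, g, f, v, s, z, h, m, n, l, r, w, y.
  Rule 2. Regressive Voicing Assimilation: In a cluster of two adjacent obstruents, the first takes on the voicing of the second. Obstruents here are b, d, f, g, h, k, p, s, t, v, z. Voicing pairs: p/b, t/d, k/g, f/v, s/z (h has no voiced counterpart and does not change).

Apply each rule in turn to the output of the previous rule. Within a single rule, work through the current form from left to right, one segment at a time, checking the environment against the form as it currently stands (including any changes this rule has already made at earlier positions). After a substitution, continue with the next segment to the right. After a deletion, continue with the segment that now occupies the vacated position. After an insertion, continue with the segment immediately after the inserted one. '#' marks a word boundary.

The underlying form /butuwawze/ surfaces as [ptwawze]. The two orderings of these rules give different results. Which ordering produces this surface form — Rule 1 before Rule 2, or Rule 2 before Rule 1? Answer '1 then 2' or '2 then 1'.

1 then 2

Order 1 then 2:
  1 Medial Vowel Deletion: [butuwawze] → [btwawze]
  2 Regressive Voicing Assimilation: [btwawze] → [ptwawze]
  result: [ptwawze]
Order 2 then 1:
  2 Regressive Voicing Assimilation: no change — [butuwawze]
  1 Medial Vowel Deletion: [butuwawze] → [btwawze]
  result: [btwawze]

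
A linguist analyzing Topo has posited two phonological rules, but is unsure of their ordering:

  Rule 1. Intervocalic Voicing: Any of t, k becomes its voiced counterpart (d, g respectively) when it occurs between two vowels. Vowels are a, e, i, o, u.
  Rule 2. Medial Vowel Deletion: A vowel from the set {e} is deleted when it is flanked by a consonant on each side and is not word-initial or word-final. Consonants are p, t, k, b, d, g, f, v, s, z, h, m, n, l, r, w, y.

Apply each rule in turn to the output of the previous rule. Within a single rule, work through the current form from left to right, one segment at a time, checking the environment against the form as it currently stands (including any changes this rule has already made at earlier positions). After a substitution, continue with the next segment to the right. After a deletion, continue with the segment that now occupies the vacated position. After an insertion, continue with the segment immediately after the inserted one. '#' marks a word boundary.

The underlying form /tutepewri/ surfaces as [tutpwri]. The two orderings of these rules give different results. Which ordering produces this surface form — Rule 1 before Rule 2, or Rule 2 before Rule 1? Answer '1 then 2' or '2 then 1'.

2 then 1

Order 1 then 2:
  1 Intervocalic Voicing: [tutepewri] → [tudepewri]
  2 Medial Vowel Deletion: [tudepewri] → [tudpwri]
  result: [tudpwri]
Order 2 then 1:
  2 Medial Vowel Deletion: [tutepewri] → [tutpwri]
  1 Intervocalic Voicing: no change — [tutpwri]
  result: [tutpwri]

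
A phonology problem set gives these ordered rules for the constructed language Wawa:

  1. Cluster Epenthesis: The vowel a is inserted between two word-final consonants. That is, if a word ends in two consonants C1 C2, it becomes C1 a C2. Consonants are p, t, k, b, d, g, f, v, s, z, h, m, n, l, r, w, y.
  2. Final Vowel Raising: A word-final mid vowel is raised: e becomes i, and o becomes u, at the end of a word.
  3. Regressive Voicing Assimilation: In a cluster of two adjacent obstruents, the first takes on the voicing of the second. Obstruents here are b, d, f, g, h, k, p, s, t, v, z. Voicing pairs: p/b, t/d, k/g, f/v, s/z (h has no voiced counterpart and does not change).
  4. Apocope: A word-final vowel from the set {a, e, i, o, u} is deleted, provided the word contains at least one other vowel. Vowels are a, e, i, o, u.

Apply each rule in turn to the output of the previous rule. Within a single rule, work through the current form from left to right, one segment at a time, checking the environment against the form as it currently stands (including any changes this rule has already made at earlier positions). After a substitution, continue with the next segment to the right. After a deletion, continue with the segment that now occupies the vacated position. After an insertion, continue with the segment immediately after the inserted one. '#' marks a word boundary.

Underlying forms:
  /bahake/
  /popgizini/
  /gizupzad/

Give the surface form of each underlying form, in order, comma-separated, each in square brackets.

/bahake/:
  1 Cluster Epenthesis: no change — [bahake]
  2 Final Vowel Raising: [bahake] → [bahaki]
  3 Regressive Voicing Assimilation: no change — [bahaki]
  4 Apocope: [bahaki] → [bahak]
/popgizini/:
  1 Cluster Epenthesis: no change — [popgizini]
  2 Final Vowel Raising: no change — [popgizini]
  3 Regressive Voicing Assimilation: [popgizini] → [pobgizini]
  4 Apocope: [pobgizini] → [pobgizin]
/gizupzad/:
  1 Cluster Epenthesis: no change — [gizupzad]
  2 Final Vowel Raising: no change — [gizupzad]
  3 Regressive Voicing Assimilation: [gizupzad] → [gizubzad]
  4 Apocope: no change — [gizubzad]

[bahak], [pobgizin], [gizubzad]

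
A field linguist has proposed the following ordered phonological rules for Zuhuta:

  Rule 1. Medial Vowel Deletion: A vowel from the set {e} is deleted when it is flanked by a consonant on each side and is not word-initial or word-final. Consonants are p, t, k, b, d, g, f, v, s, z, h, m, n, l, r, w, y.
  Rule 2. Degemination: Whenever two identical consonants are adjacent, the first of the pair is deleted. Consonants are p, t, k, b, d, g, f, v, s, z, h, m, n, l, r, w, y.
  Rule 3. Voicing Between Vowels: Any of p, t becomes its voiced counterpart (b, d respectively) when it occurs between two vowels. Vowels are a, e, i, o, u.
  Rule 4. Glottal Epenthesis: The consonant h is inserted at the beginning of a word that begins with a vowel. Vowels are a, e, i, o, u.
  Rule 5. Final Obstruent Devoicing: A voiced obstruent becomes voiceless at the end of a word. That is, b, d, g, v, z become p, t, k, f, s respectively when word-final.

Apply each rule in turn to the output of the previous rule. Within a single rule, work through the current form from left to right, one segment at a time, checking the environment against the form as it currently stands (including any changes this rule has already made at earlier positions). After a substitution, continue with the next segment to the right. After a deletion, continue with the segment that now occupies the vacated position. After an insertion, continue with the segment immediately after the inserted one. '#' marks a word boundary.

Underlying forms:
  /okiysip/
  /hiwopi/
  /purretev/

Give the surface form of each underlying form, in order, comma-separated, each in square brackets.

/okiysip/:
  Rule 1 Medial Vowel Deletion: no change — [okiysip]
  Rule 2 Degemination: no change — [okiysip]
  Rule 3 Voicing Between Vowels: no change — [okiysip]
  Rule 4 Glottal Epenthesis: [okiysip] → [hokiysip]
  Rule 5 Final Obstruent Devoicing: no change — [hokiysip]
/hiwopi/:
  Rule 1 Medial Vowel Deletion: no change — [hiwopi]
  Rule 2 Degemination: no change — [hiwopi]
  Rule 3 Voicing Between Vowels: [hiwopi] → [hiwobi]
  Rule 4 Glottal Epenthesis: no change — [hiwobi]
  Rule 5 Final Obstruent Devoicing: no change — [hiwobi]
/purretev/:
  Rule 1 Medial Vowel Deletion: [purretev] → [purrtv]
  Rule 2 Degemination: [purrtv] → [purtv]
  Rule 3 Voicing Between Vowels: no change — [purtv]
  Rule 4 Glottal Epenthesis: no change — [purtv]
  Rule 5 Final Obstruent Devoicing: [purtv] → [purtf]

[hokiysip], [hiwobi], [purtf]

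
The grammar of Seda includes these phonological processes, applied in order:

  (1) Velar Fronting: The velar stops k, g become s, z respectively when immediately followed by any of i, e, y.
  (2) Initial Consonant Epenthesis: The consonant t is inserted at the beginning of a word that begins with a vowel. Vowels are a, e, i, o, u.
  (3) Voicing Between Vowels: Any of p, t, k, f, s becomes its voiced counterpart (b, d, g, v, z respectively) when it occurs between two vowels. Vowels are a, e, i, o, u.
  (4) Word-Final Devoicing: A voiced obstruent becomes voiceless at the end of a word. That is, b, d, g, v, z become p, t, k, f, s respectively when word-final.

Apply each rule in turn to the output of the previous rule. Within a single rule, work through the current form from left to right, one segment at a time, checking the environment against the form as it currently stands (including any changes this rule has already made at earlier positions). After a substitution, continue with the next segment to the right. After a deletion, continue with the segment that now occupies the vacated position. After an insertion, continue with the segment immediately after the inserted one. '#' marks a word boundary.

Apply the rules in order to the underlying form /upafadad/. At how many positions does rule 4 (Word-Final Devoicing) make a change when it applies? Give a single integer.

(1) Velar Fronting: no change — [upafadad]
(2) Initial Consonant Epenthesis: [upafadad] → [tupafadad]
(3) Voicing Between Vowels: [tupafadad] → [tubavadad]
(4) Word-Final Devoicing: [tubavadad] → [tubavadat]
Rule 4 changed 1 position(s).

1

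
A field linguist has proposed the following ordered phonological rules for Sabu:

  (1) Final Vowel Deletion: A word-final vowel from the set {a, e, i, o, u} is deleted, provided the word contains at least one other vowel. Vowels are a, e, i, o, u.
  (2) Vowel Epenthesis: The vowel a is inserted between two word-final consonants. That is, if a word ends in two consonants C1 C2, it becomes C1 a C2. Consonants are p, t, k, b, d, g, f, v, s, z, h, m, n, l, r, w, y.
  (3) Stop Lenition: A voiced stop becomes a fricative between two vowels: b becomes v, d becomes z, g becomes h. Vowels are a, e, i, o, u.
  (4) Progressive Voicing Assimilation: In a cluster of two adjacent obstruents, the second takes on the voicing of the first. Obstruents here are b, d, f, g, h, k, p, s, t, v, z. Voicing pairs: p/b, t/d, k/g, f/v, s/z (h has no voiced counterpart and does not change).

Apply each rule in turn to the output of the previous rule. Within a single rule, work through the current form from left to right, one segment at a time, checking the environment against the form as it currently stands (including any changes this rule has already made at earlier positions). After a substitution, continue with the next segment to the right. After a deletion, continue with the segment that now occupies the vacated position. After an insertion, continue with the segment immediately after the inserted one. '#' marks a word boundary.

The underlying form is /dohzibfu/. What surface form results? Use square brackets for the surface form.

[dohsivaf]

(1) Final Vowel Deletion: [dohzibfu] → [dohzibf]
(2) Vowel Epenthesis: [dohzibf] → [dohzibaf]
(3) Stop Lenition: [dohzibaf] → [dohzivaf]
(4) Progressive Voicing Assimilation: [dohzivaf] → [dohsivaf]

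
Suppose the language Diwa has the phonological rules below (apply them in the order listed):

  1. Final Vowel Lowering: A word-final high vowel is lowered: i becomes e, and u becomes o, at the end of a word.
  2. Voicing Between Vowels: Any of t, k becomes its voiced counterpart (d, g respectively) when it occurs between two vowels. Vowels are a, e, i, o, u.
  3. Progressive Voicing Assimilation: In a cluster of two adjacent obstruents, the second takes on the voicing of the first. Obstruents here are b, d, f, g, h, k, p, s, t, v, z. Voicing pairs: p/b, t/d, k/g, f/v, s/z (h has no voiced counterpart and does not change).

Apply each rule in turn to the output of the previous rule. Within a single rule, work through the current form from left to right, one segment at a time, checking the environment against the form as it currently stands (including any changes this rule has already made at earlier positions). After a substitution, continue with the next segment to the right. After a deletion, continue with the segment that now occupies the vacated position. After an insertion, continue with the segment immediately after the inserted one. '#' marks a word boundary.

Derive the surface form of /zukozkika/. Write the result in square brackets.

[zugozgiga]

1 Final Vowel Lowering: no change — [zukozkika]
2 Voicing Between Vowels: [zukozkika] → [zugozkiga]
3 Progressive Voicing Assimilation: [zugozkiga] → [zugozgiga]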